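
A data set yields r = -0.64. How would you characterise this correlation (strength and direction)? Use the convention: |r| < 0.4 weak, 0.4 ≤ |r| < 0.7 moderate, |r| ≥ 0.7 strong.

moderate negative

r = -0.64 < 0 so the relationship is negative.
|r| = 0.64, which falls in the moderate range.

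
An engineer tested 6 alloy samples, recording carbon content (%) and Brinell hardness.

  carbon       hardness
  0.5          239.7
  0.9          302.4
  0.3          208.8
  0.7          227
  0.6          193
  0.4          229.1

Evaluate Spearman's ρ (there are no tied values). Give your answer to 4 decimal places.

Rank carbon: 3, 6, 1, 5, 4, 2
Rank hardness: 5, 6, 2, 3, 1, 4
d = rank(carbon) − rank(hardness): -2, 0, -1, 2, 3, -2; Σd² = 22
ρ = 1 − 6Σd² / [n(n²−1)] = 1 − 6×22 / (6×35) = 1 − 132/210 ≈ 0.3714

0.3714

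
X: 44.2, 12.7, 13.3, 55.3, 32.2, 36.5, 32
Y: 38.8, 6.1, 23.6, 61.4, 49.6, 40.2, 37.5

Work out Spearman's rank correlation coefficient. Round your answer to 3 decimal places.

0.857

Rank X: 6, 1, 2, 7, 4, 5, 3
Rank Y: 4, 1, 2, 7, 6, 5, 3
d = rank(X) − rank(Y): 2, 0, 0, 0, -2, 0, 0; Σd² = 8
ρ = 1 − 6Σd² / [n(n²−1)] = 1 − 6×8 / (7×48) = 1 − 48/336 ≈ 0.857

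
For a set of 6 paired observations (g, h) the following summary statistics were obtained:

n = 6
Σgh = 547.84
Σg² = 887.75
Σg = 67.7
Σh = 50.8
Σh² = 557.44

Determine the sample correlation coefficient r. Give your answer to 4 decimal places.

r = (nΣgh − ΣgΣh) / √[(nΣg² − (Σg)²)(nΣh² − (Σh)²)]
Numerator: 6×547.84 − 67.7×50.8 = -152.12
Denominator: √[(5326.5 − 4583.29)(3344.64 − 2580.64)] = √[743.21 × 764] = 753.5333
r = -152.12 / 753.5333 ≈ -0.2019

-0.2019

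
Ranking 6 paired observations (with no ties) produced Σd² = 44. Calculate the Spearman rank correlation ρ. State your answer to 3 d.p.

ρ = 1 − 6Σd² / [n(n²−1)] = 1 − 6×44 / (6×35)
  = 1 − 264/210 = 1 − 1.2571 ≈ -0.257

-0.257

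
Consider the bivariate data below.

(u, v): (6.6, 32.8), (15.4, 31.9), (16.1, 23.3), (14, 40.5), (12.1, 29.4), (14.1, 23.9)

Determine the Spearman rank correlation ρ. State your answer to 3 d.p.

-0.600

Rank u: 1, 5, 6, 3, 2, 4
Rank v: 5, 4, 1, 6, 3, 2
d = rank(u) − rank(v): -4, 1, 5, -3, -1, 2; Σd² = 56
ρ = 1 − 6Σd² / [n(n²−1)] = 1 − 6×56 / (6×35) = 1 − 336/210 ≈ -0.600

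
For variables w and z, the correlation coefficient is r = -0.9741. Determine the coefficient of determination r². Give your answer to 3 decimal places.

r² = (-0.9741)² = 0.949

0.949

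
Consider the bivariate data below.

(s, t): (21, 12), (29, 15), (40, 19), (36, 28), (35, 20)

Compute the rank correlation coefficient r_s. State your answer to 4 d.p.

Rank s: 1, 2, 5, 4, 3
Rank t: 1, 2, 3, 5, 4
d = rank(s) − rank(t): 0, 0, 2, -1, -1; Σd² = 6
ρ = 1 − 6Σd² / [n(n²−1)] = 1 − 6×6 / (5×24) = 1 − 36/120 ≈ 0.7000

0.7000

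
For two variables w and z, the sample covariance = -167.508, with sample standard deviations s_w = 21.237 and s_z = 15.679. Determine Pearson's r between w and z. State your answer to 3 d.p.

-0.503

r = Cov(w,z) / (s_w · s_z) = -167.508 / (21.237 × 15.679)
  = -167.508 / 332.9749 ≈ -0.503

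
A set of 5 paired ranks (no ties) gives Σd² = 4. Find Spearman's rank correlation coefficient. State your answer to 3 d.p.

0.800

ρ = 1 − 6Σd² / [n(n²−1)] = 1 − 6×4 / (5×24)
  = 1 − 24/120 = 1 − 0.2000 ≈ 0.800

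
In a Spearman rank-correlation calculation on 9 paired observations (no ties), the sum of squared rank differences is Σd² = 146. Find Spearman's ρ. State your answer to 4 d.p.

ρ = 1 − 6Σd² / [n(n²−1)] = 1 − 6×146 / (9×80)
  = 1 − 876/720 = 1 − 1.21667 ≈ -0.2167

-0.2167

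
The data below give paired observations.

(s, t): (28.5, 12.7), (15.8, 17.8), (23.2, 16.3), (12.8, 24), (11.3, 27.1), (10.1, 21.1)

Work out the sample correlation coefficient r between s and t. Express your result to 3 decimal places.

n = 6, Σs = 101.7, Σt = 119, Σs² = 1993.67, Σt² = 2499.44, Σst = 1847.89
nΣst − ΣsΣt = 11087.34 − 12102.3 = -1014.96
nΣs² − (Σs)² = 11962.02 − 10342.89 = 1619.13; nΣt² − (Σt)² = 14996.64 − 14161 = 835.64
r = -1014.96 / √(1619.13 × 835.64) = -1014.96 / 1163.1895 ≈ -0.873

-0.873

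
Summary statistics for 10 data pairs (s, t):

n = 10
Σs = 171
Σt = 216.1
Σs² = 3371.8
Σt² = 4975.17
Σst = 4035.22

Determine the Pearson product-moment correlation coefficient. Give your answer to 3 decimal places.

0.919

r = (nΣst − ΣsΣt) / √[(nΣs² − (Σs)²)(nΣt² − (Σt)²)]
Numerator: 10×4035.22 − 171×216.1 = 3399.1
Denominator: √[(33718 − 29241)(49751.7 − 46699.21)] = √[4477 × 3052.49] = 3696.7550
r = 3399.1 / 3696.7550 ≈ 0.919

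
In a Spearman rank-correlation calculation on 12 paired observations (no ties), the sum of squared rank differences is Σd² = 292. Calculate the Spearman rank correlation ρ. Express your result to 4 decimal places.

-0.0210

ρ = 1 − 6Σd² / [n(n²−1)] = 1 − 6×292 / (12×143)
  = 1 − 1752/1716 = 1 − 1.02098 ≈ -0.0210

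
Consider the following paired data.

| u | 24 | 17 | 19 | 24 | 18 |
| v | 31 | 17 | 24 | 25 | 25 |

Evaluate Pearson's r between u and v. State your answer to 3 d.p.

0.750

n = 5, Σu = 102, Σv = 122, Σu² = 2126, Σv² = 3076, Σuv = 2539
nΣuv − ΣuΣv = 12695 − 12444 = 251
nΣu² − (Σu)² = 10630 − 10404 = 226; nΣv² − (Σv)² = 15380 − 14884 = 496
r = 251 / √(226 × 496) = 251 / 334.8074 ≈ 0.750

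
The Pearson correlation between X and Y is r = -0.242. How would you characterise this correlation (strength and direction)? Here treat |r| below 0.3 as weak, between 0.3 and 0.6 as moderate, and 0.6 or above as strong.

r = -0.242 < 0 so the relationship is negative.
|r| = 0.242, which falls in the weak range.

weak negative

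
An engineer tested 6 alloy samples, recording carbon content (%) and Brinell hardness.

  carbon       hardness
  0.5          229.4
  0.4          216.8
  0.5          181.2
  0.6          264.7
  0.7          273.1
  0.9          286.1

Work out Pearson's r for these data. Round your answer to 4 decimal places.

0.8069

n = 6, Σx = 3.6, Σy = 1451.3, Σx² = 2.32, Σy² = 358962.95, Σxy = 899.5
nΣxy − ΣxΣy = 5397 − 5224.68 = 172.32
nΣx² − (Σx)² = 13.92 − 12.96 = 0.96; nΣy² − (Σy)² = 2153777.7 − 2106271.69 = 47506.01
r = 172.32 / √(0.96 × 47506.01) = 172.32 / 213.5551 ≈ 0.8069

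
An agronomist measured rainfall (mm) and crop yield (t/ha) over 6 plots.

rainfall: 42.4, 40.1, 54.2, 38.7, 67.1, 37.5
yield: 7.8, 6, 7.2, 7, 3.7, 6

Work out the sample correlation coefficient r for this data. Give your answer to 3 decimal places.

-0.633

n = 6, Σx = 280, Σy = 37.7, Σx² = 13749.76, Σy² = 247.37, Σxy = 1705.73
nΣxy − ΣxΣy = 10234.38 − 10556 = -321.62
nΣx² − (Σx)² = 82498.56 − 78400 = 4098.56; nΣy² − (Σy)² = 1484.22 − 1421.29 = 62.93
r = -321.62 / √(4098.56 × 62.93) = -321.62 / 507.8606 ≈ -0.633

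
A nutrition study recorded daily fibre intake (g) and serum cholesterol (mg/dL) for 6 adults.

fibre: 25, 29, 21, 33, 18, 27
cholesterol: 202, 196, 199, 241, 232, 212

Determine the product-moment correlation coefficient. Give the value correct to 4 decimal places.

0.1476

n = 6, Σx = 153, Σy = 1282, Σx² = 4049, Σy² = 275670, Σxy = 32766
nΣxy − ΣxΣy = 196596 − 196146 = 450
nΣx² − (Σx)² = 24294 − 23409 = 885; nΣy² − (Σy)² = 1654020 − 1643524 = 10496
r = 450 / √(885 × 10496) = 450 / 3047.7795 ≈ 0.1476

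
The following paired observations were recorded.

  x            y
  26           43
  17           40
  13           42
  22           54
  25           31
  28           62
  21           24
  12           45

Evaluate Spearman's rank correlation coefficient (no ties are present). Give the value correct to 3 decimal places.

0.262

Rank x: 7, 3, 2, 5, 6, 8, 4, 1
Rank y: 5, 3, 4, 7, 2, 8, 1, 6
d = rank(x) − rank(y): 2, 0, -2, -2, 4, 0, 3, -5; Σd² = 62
ρ = 1 − 6Σd² / [n(n²−1)] = 1 − 6×62 / (8×63) = 1 − 372/504 ≈ 0.262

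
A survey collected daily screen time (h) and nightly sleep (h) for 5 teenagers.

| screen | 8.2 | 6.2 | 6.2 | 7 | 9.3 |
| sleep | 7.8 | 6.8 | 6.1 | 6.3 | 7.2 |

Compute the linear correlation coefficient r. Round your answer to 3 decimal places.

0.701

n = 5, Σx = 36.9, Σy = 34.2, Σx² = 279.61, Σy² = 235.82, Σxy = 255
nΣxy − ΣxΣy = 1275 − 1261.98 = 13.02
nΣx² − (Σx)² = 1398.05 − 1361.61 = 36.44; nΣy² − (Σy)² = 1179.1 − 1169.64 = 9.46
r = 13.02 / √(36.44 × 9.46) = 13.02 / 18.5667 ≈ 0.701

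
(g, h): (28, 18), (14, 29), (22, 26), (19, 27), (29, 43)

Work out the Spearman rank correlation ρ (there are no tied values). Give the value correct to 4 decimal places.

0.0000

Rank g: 4, 1, 3, 2, 5
Rank h: 1, 4, 2, 3, 5
d = rank(g) − rank(h): 3, -3, 1, -1, 0; Σd² = 20
ρ = 1 − 6Σd² / [n(n²−1)] = 1 − 6×20 / (5×24) = 1 − 120/120 ≈ 0.0000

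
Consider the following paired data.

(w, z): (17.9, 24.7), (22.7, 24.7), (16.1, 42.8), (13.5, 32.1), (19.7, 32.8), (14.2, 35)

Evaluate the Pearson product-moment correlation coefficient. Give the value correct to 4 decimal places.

n = 6, Σw = 104.1, Σz = 192.1, Σw² = 1866.89, Σz² = 6383.27, Σwz = 3268.41
nΣwz − ΣwΣz = 19610.46 − 19997.61 = -387.15
nΣw² − (Σw)² = 11201.34 − 10836.81 = 364.53; nΣz² − (Σz)² = 38299.62 − 36902.41 = 1397.21
r = -387.15 / √(364.53 × 1397.21) = -387.15 / 713.6701 ≈ -0.5425

-0.5425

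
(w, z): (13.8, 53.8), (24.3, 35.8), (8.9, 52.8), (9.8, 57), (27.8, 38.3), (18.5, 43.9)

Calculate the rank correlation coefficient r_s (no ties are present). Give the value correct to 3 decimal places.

Rank w: 3, 5, 1, 2, 6, 4
Rank z: 5, 1, 4, 6, 2, 3
d = rank(w) − rank(z): -2, 4, -3, -4, 4, 1; Σd² = 62
ρ = 1 − 6Σd² / [n(n²−1)] = 1 − 6×62 / (6×35) = 1 − 372/210 ≈ -0.771

-0.771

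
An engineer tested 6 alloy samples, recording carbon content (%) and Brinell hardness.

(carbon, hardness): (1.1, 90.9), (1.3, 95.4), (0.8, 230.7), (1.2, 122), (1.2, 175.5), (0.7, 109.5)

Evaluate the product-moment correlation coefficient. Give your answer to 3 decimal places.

n = 6, Σx = 6.3, Σy = 824, Σx² = 6.91, Σy² = 128260.96, Σxy = 842.22
nΣxy − ΣxΣy = 5053.32 − 5191.2 = -137.88
nΣx² − (Σx)² = 41.46 − 39.69 = 1.77; nΣy² − (Σy)² = 769565.76 − 678976 = 90589.76
r = -137.88 / √(1.77 × 90589.76) = -137.88 / 400.4296 ≈ -0.344

-0.344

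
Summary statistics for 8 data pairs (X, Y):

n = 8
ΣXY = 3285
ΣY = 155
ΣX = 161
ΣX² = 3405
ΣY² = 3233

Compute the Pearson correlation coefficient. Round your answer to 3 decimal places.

0.851

r = (nΣXY − ΣXΣY) / √[(nΣX² − (ΣX)²)(nΣY² − (ΣY)²)]
Numerator: 8×3285 − 161×155 = 1325
Denominator: √[(27240 − 25921)(25864 − 24025)] = √[1319 × 1839] = 1557.4469
r = 1325 / 1557.4469 ≈ 0.851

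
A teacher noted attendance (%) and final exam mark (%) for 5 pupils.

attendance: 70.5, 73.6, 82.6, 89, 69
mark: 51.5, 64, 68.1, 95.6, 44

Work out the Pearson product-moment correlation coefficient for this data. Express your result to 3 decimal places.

n = 5, Σx = 384.7, Σy = 323.2, Σx² = 29891.97, Σy² = 22461.22, Σxy = 25510.61
nΣxy − ΣxΣy = 127553.05 − 124335.04 = 3218.01
nΣx² − (Σx)² = 149459.85 − 147994.09 = 1465.76; nΣy² − (Σy)² = 112306.1 − 104458.24 = 7847.86
r = 3218.01 / √(1465.76 × 7847.86) = 3218.01 / 3391.6190 ≈ 0.949

0.949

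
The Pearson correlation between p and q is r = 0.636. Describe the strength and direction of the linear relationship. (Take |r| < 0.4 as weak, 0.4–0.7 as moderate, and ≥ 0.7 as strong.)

r = 0.636 > 0 so the relationship is positive.
|r| = 0.636, which falls in the moderate range.

moderate positive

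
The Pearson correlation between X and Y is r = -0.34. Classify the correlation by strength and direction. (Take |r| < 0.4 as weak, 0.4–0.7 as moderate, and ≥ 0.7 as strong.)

r = -0.34 < 0 so the relationship is negative.
|r| = 0.34, which falls in the weak range.

weak negative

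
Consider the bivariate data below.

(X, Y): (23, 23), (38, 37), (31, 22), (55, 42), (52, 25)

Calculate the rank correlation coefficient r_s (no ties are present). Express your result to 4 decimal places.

0.8000

Rank X: 1, 3, 2, 5, 4
Rank Y: 2, 4, 1, 5, 3
d = rank(X) − rank(Y): -1, -1, 1, 0, 1; Σd² = 4
ρ = 1 − 6Σd² / [n(n²−1)] = 1 − 6×4 / (5×24) = 1 − 24/120 ≈ 0.8000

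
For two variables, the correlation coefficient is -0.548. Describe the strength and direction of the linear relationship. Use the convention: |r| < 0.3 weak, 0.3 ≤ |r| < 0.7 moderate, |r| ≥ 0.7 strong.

moderate negative

r = -0.548 < 0 so the relationship is negative.
|r| = 0.548, which falls in the moderate range.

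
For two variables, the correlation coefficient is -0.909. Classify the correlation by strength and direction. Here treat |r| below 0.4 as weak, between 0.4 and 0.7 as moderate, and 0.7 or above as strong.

strong negative

r = -0.909 < 0 so the relationship is negative.
|r| = 0.909, which falls in the strong range.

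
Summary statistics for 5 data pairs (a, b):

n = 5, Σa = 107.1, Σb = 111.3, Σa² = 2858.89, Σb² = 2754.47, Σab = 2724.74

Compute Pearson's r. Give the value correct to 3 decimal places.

r = (nΣab − ΣaΣb) / √[(nΣa² − (Σa)²)(nΣb² − (Σb)²)]
Numerator: 5×2724.74 − 107.1×111.3 = 1703.47
Denominator: √[(14294.45 − 11470.41)(13772.35 − 12387.69)] = √[2824.04 × 1384.66] = 1977.4568
r = 1703.47 / 1977.4568 ≈ 0.861

0.861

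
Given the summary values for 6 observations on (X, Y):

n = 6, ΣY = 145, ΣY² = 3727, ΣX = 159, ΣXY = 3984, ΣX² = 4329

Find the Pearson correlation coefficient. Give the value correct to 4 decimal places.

r = (nΣXY − ΣXΣY) / √[(nΣX² − (ΣX)²)(nΣY² − (ΣY)²)]
Numerator: 6×3984 − 159×145 = 849
Denominator: √[(25974 − 25281)(22362 − 21025)] = √[693 × 1337] = 962.5700
r = 849 / 962.5700 ≈ 0.8820

0.8820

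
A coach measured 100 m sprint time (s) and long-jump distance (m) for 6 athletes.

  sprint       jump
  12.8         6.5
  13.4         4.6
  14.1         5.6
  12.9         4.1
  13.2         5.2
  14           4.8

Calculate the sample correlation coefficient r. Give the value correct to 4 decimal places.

-0.0823

n = 6, Σx = 80.4, Σy = 30.8, Σx² = 1078.86, Σy² = 161.66, Σxy = 412.53
nΣxy − ΣxΣy = 2475.18 − 2476.32 = -1.14
nΣx² − (Σx)² = 6473.16 − 6464.16 = 9; nΣy² − (Σy)² = 969.96 − 948.64 = 21.32
r = -1.14 / √(9 × 21.32) = -1.14 / 13.8521 ≈ -0.0823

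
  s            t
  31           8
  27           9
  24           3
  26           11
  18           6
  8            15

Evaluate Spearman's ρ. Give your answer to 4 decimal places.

-0.1429

Rank s: 6, 5, 3, 4, 2, 1
Rank t: 3, 4, 1, 5, 2, 6
d = rank(s) − rank(t): 3, 1, 2, -1, 0, -5; Σd² = 40
ρ = 1 − 6Σd² / [n(n²−1)] = 1 − 6×40 / (6×35) = 1 − 240/210 ≈ -0.1429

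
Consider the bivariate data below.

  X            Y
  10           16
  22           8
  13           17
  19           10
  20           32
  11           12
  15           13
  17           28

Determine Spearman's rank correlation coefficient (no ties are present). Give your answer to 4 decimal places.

Rank X: 1, 8, 3, 6, 7, 2, 4, 5
Rank Y: 5, 1, 6, 2, 8, 3, 4, 7
d = rank(X) − rank(Y): -4, 7, -3, 4, -1, -1, 0, -2; Σd² = 96
ρ = 1 − 6Σd² / [n(n²−1)] = 1 − 6×96 / (8×63) = 1 − 576/504 ≈ -0.1429

-0.1429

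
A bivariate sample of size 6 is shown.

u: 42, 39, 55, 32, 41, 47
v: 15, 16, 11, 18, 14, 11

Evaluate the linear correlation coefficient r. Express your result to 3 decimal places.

n = 6, Σu = 256, Σv = 85, Σu² = 11224, Σv² = 1243, Σuv = 3526
nΣuv − ΣuΣv = 21156 − 21760 = -604
nΣu² − (Σu)² = 67344 − 65536 = 1808; nΣv² − (Σv)² = 7458 − 7225 = 233
r = -604 / √(1808 × 233) = -604 / 649.0485 ≈ -0.931

-0.931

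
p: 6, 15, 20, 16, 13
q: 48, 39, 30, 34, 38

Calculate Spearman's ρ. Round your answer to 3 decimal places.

Rank p: 1, 3, 5, 4, 2
Rank q: 5, 4, 1, 2, 3
d = rank(p) − rank(q): -4, -1, 4, 2, -1; Σd² = 38
ρ = 1 − 6Σd² / [n(n²−1)] = 1 − 6×38 / (5×24) = 1 − 228/120 ≈ -0.900

-0.900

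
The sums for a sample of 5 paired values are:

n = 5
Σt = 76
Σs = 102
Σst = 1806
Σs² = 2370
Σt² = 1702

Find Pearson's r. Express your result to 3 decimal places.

0.643

r = (nΣst − ΣsΣt) / √[(nΣs² − (Σs)²)(nΣt² − (Σt)²)]
Numerator: 5×1806 − 102×76 = 1278
Denominator: √[(11850 − 10404)(8510 − 5776)] = √[1446 × 2734] = 1988.3068
r = 1278 / 1988.3068 ≈ 0.643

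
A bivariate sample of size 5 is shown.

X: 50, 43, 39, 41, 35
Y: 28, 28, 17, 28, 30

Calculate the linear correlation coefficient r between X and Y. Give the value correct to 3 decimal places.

n = 5, ΣX = 208, ΣY = 131, ΣX² = 8776, ΣY² = 3541, ΣXY = 5465
nΣXY − ΣXΣY = 27325 − 27248 = 77
nΣX² − (ΣX)² = 43880 − 43264 = 616; nΣY² − (ΣY)² = 17705 − 17161 = 544
r = 77 / √(616 × 544) = 77 / 578.8817 ≈ 0.133

0.133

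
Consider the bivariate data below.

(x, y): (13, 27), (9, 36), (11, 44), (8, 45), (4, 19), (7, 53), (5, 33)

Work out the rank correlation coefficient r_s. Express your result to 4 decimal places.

0.1429

Rank x: 7, 5, 6, 4, 1, 3, 2
Rank y: 2, 4, 5, 6, 1, 7, 3
d = rank(x) − rank(y): 5, 1, 1, -2, 0, -4, -1; Σd² = 48
ρ = 1 − 6Σd² / [n(n²−1)] = 1 − 6×48 / (7×48) = 1 − 288/336 ≈ 0.1429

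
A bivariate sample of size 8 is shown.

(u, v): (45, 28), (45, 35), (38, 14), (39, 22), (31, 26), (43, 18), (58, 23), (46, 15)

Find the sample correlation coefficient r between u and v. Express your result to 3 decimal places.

n = 8, Σu = 345, Σv = 181, Σu² = 15305, Σv² = 4443, Σuv = 7829
nΣuv − ΣuΣv = 62632 − 62445 = 187
nΣu² − (Σu)² = 122440 − 119025 = 3415; nΣv² − (Σv)² = 35544 − 32761 = 2783
r = 187 / √(3415 × 2783) = 187 / 3082.8469 ≈ 0.061

0.061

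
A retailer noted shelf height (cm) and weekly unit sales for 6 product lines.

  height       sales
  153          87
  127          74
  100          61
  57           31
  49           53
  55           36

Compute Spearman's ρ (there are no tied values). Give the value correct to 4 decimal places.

0.7714

Rank height: 6, 5, 4, 3, 1, 2
Rank sales: 6, 5, 4, 1, 3, 2
d = rank(height) − rank(sales): 0, 0, 0, 2, -2, 0; Σd² = 8
ρ = 1 − 6Σd² / [n(n²−1)] = 1 − 6×8 / (6×35) = 1 − 48/210 ≈ 0.7714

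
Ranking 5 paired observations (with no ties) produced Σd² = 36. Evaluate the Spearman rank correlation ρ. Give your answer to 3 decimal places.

-0.800

ρ = 1 − 6Σd² / [n(n²−1)] = 1 − 6×36 / (5×24)
  = 1 − 216/120 = 1 − 1.8000 ≈ -0.800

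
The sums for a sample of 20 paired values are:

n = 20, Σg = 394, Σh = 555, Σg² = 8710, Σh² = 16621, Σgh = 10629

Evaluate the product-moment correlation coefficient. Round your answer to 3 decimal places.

-0.283

r = (nΣgh − ΣgΣh) / √[(nΣg² − (Σg)²)(nΣh² − (Σh)²)]
Numerator: 20×10629 − 394×555 = -6090
Denominator: √[(174200 − 155236)(332420 − 308025)] = √[18964 × 24395] = 21508.7605
r = -6090 / 21508.7605 ≈ -0.283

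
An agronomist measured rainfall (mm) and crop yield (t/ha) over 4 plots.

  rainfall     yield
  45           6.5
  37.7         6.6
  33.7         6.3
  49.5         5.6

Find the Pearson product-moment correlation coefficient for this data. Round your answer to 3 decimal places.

-0.629

n = 4, Σx = 165.9, Σy = 25, Σx² = 7032.23, Σy² = 156.86, Σxy = 1030.83
nΣxy − ΣxΣy = 4123.32 − 4147.5 = -24.18
nΣx² − (Σx)² = 28128.92 − 27522.81 = 606.11; nΣy² − (Σy)² = 627.44 − 625 = 2.44
r = -24.18 / √(606.11 × 2.44) = -24.18 / 38.4566 ≈ -0.629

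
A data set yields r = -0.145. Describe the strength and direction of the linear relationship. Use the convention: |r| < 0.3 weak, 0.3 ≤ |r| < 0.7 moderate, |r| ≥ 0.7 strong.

r = -0.145 < 0 so the relationship is negative.
|r| = 0.145, which falls in the weak range.

weak negative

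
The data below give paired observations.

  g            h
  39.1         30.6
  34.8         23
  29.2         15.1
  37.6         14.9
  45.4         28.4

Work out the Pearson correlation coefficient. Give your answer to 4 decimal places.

n = 5, Σg = 186.1, Σh = 112, Σg² = 7067.41, Σh² = 2721.94, Σgh = 4287.38
nΣgh − ΣgΣh = 21436.9 − 20843.2 = 593.7
nΣg² − (Σg)² = 35337.05 − 34633.21 = 703.84; nΣh² − (Σh)² = 13609.7 − 12544 = 1065.7
r = 593.7 / √(703.84 × 1065.7) = 593.7 / 866.0729 ≈ 0.6855

0.6855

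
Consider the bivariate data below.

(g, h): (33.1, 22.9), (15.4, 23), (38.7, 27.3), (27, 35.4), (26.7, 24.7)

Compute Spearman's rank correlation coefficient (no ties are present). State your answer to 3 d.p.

0.200

Rank g: 4, 1, 5, 3, 2
Rank h: 1, 2, 4, 5, 3
d = rank(g) − rank(h): 3, -1, 1, -2, -1; Σd² = 16
ρ = 1 − 6Σd² / [n(n²−1)] = 1 − 6×16 / (5×24) = 1 − 96/120 ≈ 0.200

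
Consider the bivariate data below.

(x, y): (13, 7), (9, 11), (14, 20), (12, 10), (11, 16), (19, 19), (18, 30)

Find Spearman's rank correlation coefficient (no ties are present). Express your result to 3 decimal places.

0.571

Rank x: 4, 1, 5, 3, 2, 7, 6
Rank y: 1, 3, 6, 2, 4, 5, 7
d = rank(x) − rank(y): 3, -2, -1, 1, -2, 2, -1; Σd² = 24
ρ = 1 − 6Σd² / [n(n²−1)] = 1 − 6×24 / (7×48) = 1 − 144/336 ≈ 0.571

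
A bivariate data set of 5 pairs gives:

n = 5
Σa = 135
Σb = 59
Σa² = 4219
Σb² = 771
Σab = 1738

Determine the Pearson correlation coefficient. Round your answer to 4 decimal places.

r = (nΣab − ΣaΣb) / √[(nΣa² − (Σa)²)(nΣb² − (Σb)²)]
Numerator: 5×1738 − 135×59 = 725
Denominator: √[(21095 − 18225)(3855 − 3481)] = √[2870 × 374] = 1036.0405
r = 725 / 1036.0405 ≈ 0.6998

0.6998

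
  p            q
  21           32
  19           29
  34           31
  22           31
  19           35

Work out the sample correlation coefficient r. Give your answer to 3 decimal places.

n = 5, Σp = 115, Σq = 158, Σp² = 2803, Σq² = 5012, Σpq = 3624
nΣpq − ΣpΣq = 18120 − 18170 = -50
nΣp² − (Σp)² = 14015 − 13225 = 790; nΣq² − (Σq)² = 25060 − 24964 = 96
r = -50 / √(790 × 96) = -50 / 275.3906 ≈ -0.182

-0.182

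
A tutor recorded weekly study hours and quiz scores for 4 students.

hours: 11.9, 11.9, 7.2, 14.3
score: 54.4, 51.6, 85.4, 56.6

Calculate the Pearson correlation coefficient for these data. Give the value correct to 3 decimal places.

-0.876

n = 4, Σx = 45.3, Σy = 248, Σx² = 539.55, Σy² = 16118.64, Σxy = 2685.66
nΣxy − ΣxΣy = 10742.64 − 11234.4 = -491.76
nΣx² − (Σx)² = 2158.2 − 2052.09 = 106.11; nΣy² − (Σy)² = 64474.56 − 61504 = 2970.56
r = -491.76 / √(106.11 × 2970.56) = -491.76 / 561.4322 ≈ -0.876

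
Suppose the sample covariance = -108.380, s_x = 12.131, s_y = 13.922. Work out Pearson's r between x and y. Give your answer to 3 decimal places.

-0.642

r = Cov(x,y) / (s_x · s_y) = -108.380 / (12.131 × 13.922)
  = -108.380 / 168.8878 ≈ -0.642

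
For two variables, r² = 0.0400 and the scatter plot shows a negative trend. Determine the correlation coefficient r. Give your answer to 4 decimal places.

|r| = √0.0400 = 0.2000
The association is negative, so r = −0.2000.

-0.2000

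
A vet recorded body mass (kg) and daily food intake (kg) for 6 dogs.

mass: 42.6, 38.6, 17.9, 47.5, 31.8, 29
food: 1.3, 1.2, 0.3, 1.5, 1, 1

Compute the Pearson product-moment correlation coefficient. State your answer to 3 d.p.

0.972

n = 6, Σx = 207.4, Σy = 6.3, Σx² = 7733.62, Σy² = 7.47, Σxy = 239.12
nΣxy − ΣxΣy = 1434.72 − 1306.62 = 128.1
nΣx² − (Σx)² = 46401.72 − 43014.76 = 3386.96; nΣy² − (Σy)² = 44.82 − 39.69 = 5.13
r = 128.1 / √(3386.96 × 5.13) = 128.1 / 131.8147 ≈ 0.972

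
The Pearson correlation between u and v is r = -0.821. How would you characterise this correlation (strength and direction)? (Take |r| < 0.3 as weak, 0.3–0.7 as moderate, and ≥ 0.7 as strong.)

r = -0.821 < 0 so the relationship is negative.
|r| = 0.821, which falls in the strong range.

strong negative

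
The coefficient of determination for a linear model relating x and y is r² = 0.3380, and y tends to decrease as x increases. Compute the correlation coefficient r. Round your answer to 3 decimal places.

|r| = √0.3380 = 0.581
The association is negative, so r = −0.581.

-0.581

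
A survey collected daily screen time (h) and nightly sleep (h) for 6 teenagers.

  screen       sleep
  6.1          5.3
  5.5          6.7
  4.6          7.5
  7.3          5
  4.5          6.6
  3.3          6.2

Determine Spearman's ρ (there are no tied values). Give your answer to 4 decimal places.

Rank screen: 5, 4, 3, 6, 2, 1
Rank sleep: 2, 5, 6, 1, 4, 3
d = rank(screen) − rank(sleep): 3, -1, -3, 5, -2, -2; Σd² = 52
ρ = 1 − 6Σd² / [n(n²−1)] = 1 − 6×52 / (6×35) = 1 − 312/210 ≈ -0.4857

-0.4857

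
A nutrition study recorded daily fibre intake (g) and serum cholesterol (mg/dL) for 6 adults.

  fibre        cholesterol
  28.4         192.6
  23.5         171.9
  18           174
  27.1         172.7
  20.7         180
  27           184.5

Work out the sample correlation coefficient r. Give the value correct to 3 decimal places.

0.518

n = 6, Σx = 144.7, Σy = 1075.7, Σx² = 3574.71, Σy² = 193185.91, Σxy = 26029.16
nΣxy − ΣxΣy = 156174.96 − 155653.79 = 521.17
nΣx² − (Σx)² = 21448.26 − 20938.09 = 510.17; nΣy² − (Σy)² = 1159115.46 − 1157130.49 = 1984.97
r = 521.17 / √(510.17 × 1984.97) = 521.17 / 1006.3161 ≈ 0.518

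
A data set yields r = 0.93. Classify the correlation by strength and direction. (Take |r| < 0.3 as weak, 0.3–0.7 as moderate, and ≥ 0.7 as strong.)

r = 0.93 > 0 so the relationship is positive.
|r| = 0.93, which falls in the strong range.

strong positive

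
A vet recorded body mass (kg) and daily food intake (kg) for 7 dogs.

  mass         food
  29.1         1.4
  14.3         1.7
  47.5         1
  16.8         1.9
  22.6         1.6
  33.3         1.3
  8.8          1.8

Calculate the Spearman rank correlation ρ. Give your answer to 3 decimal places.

-0.893

Rank mass: 5, 2, 7, 3, 4, 6, 1
Rank food: 3, 5, 1, 7, 4, 2, 6
d = rank(mass) − rank(food): 2, -3, 6, -4, 0, 4, -5; Σd² = 106
ρ = 1 − 6Σd² / [n(n²−1)] = 1 − 6×106 / (7×48) = 1 − 636/336 ≈ -0.893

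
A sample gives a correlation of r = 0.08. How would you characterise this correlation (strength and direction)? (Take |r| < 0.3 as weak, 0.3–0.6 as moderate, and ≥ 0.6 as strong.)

weak positive

r = 0.08 > 0 so the relationship is positive.
|r| = 0.08, which falls in the weak range.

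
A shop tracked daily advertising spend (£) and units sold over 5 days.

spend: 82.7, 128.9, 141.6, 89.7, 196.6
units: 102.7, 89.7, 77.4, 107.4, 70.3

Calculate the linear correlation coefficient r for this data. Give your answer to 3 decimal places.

-0.949

n = 5, Σx = 639.5, Σy = 447.5, Σx² = 90202.71, Σy² = 41060.99, Σxy = 54470.22
nΣxy − ΣxΣy = 272351.1 − 286176.25 = -13825.15
nΣx² − (Σx)² = 451013.55 − 408960.25 = 42053.3; nΣy² − (Σy)² = 205304.95 − 200256.25 = 5048.7
r = -13825.15 / √(42053.3 × 5048.7) = -13825.15 / 14571.0156 ≈ -0.949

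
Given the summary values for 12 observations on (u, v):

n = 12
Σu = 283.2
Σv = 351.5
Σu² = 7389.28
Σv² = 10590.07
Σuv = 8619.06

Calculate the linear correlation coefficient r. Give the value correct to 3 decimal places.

0.710

r = (nΣuv − ΣuΣv) / √[(nΣu² − (Σu)²)(nΣv² − (Σv)²)]
Numerator: 12×8619.06 − 283.2×351.5 = 3883.92
Denominator: √[(88671.36 − 80202.24)(127080.84 − 123552.25)] = √[8469.12 × 3528.59] = 5466.6308
r = 3883.92 / 5466.6308 ≈ 0.710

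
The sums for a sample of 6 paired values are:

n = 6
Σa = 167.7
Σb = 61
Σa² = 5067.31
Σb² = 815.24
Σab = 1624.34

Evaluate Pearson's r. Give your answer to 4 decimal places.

r = (nΣab − ΣaΣb) / √[(nΣa² − (Σa)²)(nΣb² − (Σb)²)]
Numerator: 6×1624.34 − 167.7×61 = -483.66
Denominator: √[(30403.86 − 28123.29)(4891.44 − 3721)] = √[2280.57 × 1170.44] = 1633.7902
r = -483.66 / 1633.7902 ≈ -0.2960

-0.2960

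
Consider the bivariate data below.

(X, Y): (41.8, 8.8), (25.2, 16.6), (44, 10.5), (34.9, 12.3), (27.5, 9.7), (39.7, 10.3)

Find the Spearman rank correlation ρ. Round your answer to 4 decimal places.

Rank X: 5, 1, 6, 3, 2, 4
Rank Y: 1, 6, 4, 5, 2, 3
d = rank(X) − rank(Y): 4, -5, 2, -2, 0, 1; Σd² = 50
ρ = 1 − 6Σd² / [n(n²−1)] = 1 − 6×50 / (6×35) = 1 − 300/210 ≈ -0.4286

-0.4286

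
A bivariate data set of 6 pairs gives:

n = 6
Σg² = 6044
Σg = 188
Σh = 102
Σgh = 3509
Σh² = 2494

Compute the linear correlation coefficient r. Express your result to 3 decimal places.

r = (nΣgh − ΣgΣh) / √[(nΣg² − (Σg)²)(nΣh² − (Σh)²)]
Numerator: 6×3509 − 188×102 = 1878
Denominator: √[(36264 − 35344)(14964 − 10404)] = √[920 × 4560] = 2048.2187
r = 1878 / 2048.2187 ≈ 0.917

0.917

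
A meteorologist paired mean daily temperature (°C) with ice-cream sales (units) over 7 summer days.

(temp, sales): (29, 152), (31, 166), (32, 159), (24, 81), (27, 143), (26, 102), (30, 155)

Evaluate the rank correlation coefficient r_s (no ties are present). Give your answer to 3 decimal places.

Rank temp: 4, 6, 7, 1, 3, 2, 5
Rank sales: 4, 7, 6, 1, 3, 2, 5
d = rank(temp) − rank(sales): 0, -1, 1, 0, 0, 0, 0; Σd² = 2
ρ = 1 − 6Σd² / [n(n²−1)] = 1 − 6×2 / (7×48) = 1 − 12/336 ≈ 0.964

0.964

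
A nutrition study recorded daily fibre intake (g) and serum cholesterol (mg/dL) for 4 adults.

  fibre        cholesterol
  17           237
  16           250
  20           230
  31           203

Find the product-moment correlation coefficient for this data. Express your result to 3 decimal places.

n = 4, Σx = 84, Σy = 920, Σx² = 1906, Σy² = 212778, Σxy = 18922
nΣxy − ΣxΣy = 75688 − 77280 = -1592
nΣx² − (Σx)² = 7624 − 7056 = 568; nΣy² − (Σy)² = 851112 − 846400 = 4712
r = -1592 / √(568 × 4712) = -1592 / 1635.9755 ≈ -0.973

-0.973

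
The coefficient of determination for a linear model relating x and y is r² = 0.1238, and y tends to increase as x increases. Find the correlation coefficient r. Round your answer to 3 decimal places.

0.352

|r| = √0.1238 = 0.352
The association is positive, so r = 0.352.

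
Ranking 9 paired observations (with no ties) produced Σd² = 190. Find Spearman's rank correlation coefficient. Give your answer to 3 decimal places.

ρ = 1 − 6Σd² / [n(n²−1)] = 1 − 6×190 / (9×80)
  = 1 − 1140/720 = 1 − 1.5833 ≈ -0.583

-0.583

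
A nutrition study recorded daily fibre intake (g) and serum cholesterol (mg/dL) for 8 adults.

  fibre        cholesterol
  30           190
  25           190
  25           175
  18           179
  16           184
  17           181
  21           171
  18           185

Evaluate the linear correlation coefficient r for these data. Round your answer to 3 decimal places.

n = 8, Σx = 170, Σy = 1455, Σx² = 3784, Σy² = 264949, Σxy = 30989
nΣxy − ΣxΣy = 247912 − 247350 = 562
nΣx² − (Σx)² = 30272 − 28900 = 1372; nΣy² − (Σy)² = 2119592 − 2117025 = 2567
r = 562 / √(1372 × 2567) = 562 / 1876.6790 ≈ 0.299

0.299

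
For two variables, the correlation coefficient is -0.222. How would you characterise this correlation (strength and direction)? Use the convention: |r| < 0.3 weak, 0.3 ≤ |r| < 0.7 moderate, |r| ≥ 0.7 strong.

weak negative

r = -0.222 < 0 so the relationship is negative.
|r| = 0.222, which falls in the weak range.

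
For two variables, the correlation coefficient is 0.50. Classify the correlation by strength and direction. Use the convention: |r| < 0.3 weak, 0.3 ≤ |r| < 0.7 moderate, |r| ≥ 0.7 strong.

r = 0.50 > 0 so the relationship is positive.
|r| = 0.50, which falls in the moderate range.

moderate positive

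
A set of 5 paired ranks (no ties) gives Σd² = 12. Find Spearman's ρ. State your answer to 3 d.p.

0.400

ρ = 1 − 6Σd² / [n(n²−1)] = 1 − 6×12 / (5×24)
  = 1 − 72/120 = 1 − 0.6000 ≈ 0.400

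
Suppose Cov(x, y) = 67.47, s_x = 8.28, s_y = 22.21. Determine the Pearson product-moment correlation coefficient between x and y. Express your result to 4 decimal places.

0.3669

r = Cov(x,y) / (s_x · s_y) = 67.47 / (8.28 × 22.21)
  = 67.47 / 183.8988 ≈ 0.3669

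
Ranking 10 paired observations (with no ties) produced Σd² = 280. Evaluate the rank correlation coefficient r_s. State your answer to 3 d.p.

-0.697

ρ = 1 − 6Σd² / [n(n²−1)] = 1 − 6×280 / (10×99)
  = 1 − 1680/990 = 1 − 1.6970 ≈ -0.697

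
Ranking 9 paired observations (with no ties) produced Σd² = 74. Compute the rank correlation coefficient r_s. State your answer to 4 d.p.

ρ = 1 − 6Σd² / [n(n²−1)] = 1 − 6×74 / (9×80)
  = 1 − 444/720 = 1 − 0.61667 ≈ 0.3833

0.3833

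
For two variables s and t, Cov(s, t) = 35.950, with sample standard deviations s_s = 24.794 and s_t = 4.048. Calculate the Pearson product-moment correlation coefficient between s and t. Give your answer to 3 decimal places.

r = Cov(s,t) / (s_s · s_t) = 35.950 / (24.794 × 4.048)
  = 35.950 / 100.3661 ≈ 0.358

0.358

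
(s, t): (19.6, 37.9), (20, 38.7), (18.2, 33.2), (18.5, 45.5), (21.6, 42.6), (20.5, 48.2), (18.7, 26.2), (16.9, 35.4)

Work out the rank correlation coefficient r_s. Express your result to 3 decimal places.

Rank s: 5, 6, 2, 3, 8, 7, 4, 1
Rank t: 4, 5, 2, 7, 6, 8, 1, 3
d = rank(s) − rank(t): 1, 1, 0, -4, 2, -1, 3, -2; Σd² = 36
ρ = 1 − 6Σd² / [n(n²−1)] = 1 − 6×36 / (8×63) = 1 − 216/504 ≈ 0.571

0.571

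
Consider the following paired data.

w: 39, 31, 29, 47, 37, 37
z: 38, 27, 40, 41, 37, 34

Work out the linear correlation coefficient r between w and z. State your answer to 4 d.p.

n = 6, Σw = 220, Σz = 217, Σw² = 8270, Σz² = 7979, Σwz = 8033
nΣwz − ΣwΣz = 48198 − 47740 = 458
nΣw² − (Σw)² = 49620 − 48400 = 1220; nΣz² − (Σz)² = 47874 − 47089 = 785
r = 458 / √(1220 × 785) = 458 / 978.6215 ≈ 0.4680

0.4680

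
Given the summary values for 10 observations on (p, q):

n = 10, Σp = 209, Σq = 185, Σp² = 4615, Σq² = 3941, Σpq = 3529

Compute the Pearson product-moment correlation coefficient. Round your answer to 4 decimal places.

-0.9433

r = (nΣpq − ΣpΣq) / √[(nΣp² − (Σp)²)(nΣq² − (Σq)²)]
Numerator: 10×3529 − 209×185 = -3375
Denominator: √[(46150 − 43681)(39410 − 34225)] = √[2469 × 5185] = 3577.9554
r = -3375 / 3577.9554 ≈ -0.9433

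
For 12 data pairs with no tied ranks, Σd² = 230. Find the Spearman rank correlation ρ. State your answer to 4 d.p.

ρ = 1 − 6Σd² / [n(n²−1)] = 1 − 6×230 / (12×143)
  = 1 − 1380/1716 = 1 − 0.80420 ≈ 0.1958

0.1958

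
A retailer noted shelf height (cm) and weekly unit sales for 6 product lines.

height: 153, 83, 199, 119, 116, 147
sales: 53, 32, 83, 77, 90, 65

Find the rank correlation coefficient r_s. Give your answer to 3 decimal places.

0.200

Rank height: 5, 1, 6, 3, 2, 4
Rank sales: 2, 1, 5, 4, 6, 3
d = rank(height) − rank(sales): 3, 0, 1, -1, -4, 1; Σd² = 28
ρ = 1 − 6Σd² / [n(n²−1)] = 1 − 6×28 / (6×35) = 1 − 168/210 ≈ 0.200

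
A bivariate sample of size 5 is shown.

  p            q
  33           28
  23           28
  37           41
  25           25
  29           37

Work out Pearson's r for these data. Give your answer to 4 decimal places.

n = 5, Σp = 147, Σq = 159, Σp² = 4453, Σq² = 5243, Σpq = 4783
nΣpq − ΣpΣq = 23915 − 23373 = 542
nΣp² − (Σp)² = 22265 − 21609 = 656; nΣq² − (Σq)² = 26215 − 25281 = 934
r = 542 / √(656 × 934) = 542 / 782.7541 ≈ 0.6924

0.6924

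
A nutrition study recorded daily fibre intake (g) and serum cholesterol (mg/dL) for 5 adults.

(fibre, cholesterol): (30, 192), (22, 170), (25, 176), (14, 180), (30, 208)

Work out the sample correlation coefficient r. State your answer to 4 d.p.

n = 5, Σx = 121, Σy = 926, Σx² = 3105, Σy² = 172404, Σxy = 22660
nΣxy − ΣxΣy = 113300 − 112046 = 1254
nΣx² − (Σx)² = 15525 − 14641 = 884; nΣy² − (Σy)² = 862020 − 857476 = 4544
r = 1254 / √(884 × 4544) = 1254 / 2004.2195 ≈ 0.6257

0.6257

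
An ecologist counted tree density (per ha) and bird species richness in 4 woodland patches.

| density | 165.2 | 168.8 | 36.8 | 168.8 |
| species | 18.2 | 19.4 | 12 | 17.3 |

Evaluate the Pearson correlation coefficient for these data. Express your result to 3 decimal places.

n = 4, Σx = 539.6, Σy = 66.9, Σx² = 85632.16, Σy² = 1150.89, Σxy = 9643.2
nΣxy − ΣxΣy = 38572.8 − 36099.24 = 2473.56
nΣx² − (Σx)² = 342528.64 − 291168.16 = 51360.48; nΣy² − (Σy)² = 4603.56 − 4475.61 = 127.95
r = 2473.56 / √(51360.48 × 127.95) = 2473.56 / 2563.5080 ≈ 0.965

0.965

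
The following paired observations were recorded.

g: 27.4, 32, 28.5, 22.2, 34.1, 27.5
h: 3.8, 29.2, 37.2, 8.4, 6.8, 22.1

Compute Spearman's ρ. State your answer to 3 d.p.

Rank g: 2, 5, 4, 1, 6, 3
Rank h: 1, 5, 6, 3, 2, 4
d = rank(g) − rank(h): 1, 0, -2, -2, 4, -1; Σd² = 26
ρ = 1 − 6Σd² / [n(n²−1)] = 1 − 6×26 / (6×35) = 1 − 156/210 ≈ 0.257

0.257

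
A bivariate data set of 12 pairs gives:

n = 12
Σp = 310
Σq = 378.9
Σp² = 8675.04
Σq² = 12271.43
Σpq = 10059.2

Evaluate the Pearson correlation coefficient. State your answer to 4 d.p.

r = (nΣpq − ΣpΣq) / √[(nΣp² − (Σp)²)(nΣq² − (Σq)²)]
Numerator: 12×10059.2 − 310×378.9 = 3251.4
Denominator: √[(104100.48 − 96100)(147257.16 − 143565.21)] = √[8000.48 × 3691.95] = 5434.8295
r = 3251.4 / 5434.8295 ≈ 0.5983

0.5983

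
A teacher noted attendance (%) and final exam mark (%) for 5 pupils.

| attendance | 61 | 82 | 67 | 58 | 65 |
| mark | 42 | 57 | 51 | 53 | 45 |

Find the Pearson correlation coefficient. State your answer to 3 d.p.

n = 5, Σx = 333, Σy = 248, Σx² = 22523, Σy² = 12448, Σxy = 16652
nΣxy − ΣxΣy = 83260 − 82584 = 676
nΣx² − (Σx)² = 112615 − 110889 = 1726; nΣy² − (Σy)² = 62240 − 61504 = 736
r = 676 / √(1726 × 736) = 676 / 1127.0918 ≈ 0.600

0.600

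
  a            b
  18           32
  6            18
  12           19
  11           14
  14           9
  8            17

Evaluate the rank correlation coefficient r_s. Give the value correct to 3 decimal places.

0.200

Rank a: 6, 1, 4, 3, 5, 2
Rank b: 6, 4, 5, 2, 1, 3
d = rank(a) − rank(b): 0, -3, -1, 1, 4, -1; Σd² = 28
ρ = 1 − 6Σd² / [n(n²−1)] = 1 − 6×28 / (6×35) = 1 − 168/210 ≈ 0.200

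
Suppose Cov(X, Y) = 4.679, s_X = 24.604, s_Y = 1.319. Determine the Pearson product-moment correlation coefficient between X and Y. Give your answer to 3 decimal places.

0.144

r = Cov(X,Y) / (s_X · s_Y) = 4.679 / (24.604 × 1.319)
  = 4.679 / 32.4527 ≈ 0.144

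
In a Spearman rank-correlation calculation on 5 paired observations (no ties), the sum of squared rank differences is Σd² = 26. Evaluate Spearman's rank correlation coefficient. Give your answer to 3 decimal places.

-0.300

ρ = 1 − 6Σd² / [n(n²−1)] = 1 − 6×26 / (5×24)
  = 1 − 156/120 = 1 − 1.3000 ≈ -0.300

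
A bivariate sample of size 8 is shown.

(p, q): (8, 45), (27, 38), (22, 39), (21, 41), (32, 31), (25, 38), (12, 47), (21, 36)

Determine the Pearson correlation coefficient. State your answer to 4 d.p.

-0.9030

n = 8, Σp = 168, Σq = 315, Σp² = 3952, Σq² = 12581, Σpq = 6367
nΣpq − ΣpΣq = 50936 − 52920 = -1984
nΣp² − (Σp)² = 31616 − 28224 = 3392; nΣq² − (Σq)² = 100648 − 99225 = 1423
r = -1984 / √(3392 × 1423) = -1984 / 2197.0016 ≈ -0.9030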